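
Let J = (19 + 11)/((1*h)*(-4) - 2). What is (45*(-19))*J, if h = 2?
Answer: 2565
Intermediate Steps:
J = -3 (J = (19 + 11)/((1*2)*(-4) - 2) = 30/(2*(-4) - 2) = 30/(-8 - 2) = 30/(-10) = 30*(-⅒) = -3)
(45*(-19))*J = (45*(-19))*(-3) = -855*(-3) = 2565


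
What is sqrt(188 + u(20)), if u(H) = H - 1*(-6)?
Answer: sqrt(214) ≈ 14.629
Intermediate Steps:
u(H) = 6 + H (u(H) = H + 6 = 6 + H)
sqrt(188 + u(20)) = sqrt(188 + (6 + 20)) = sqrt(188 + 26) = sqrt(214)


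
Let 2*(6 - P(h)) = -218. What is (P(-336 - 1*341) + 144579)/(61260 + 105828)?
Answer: 72347/83544 ≈ 0.86597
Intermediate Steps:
P(h) = 115 (P(h) = 6 - ½*(-218) = 6 + 109 = 115)
(P(-336 - 1*341) + 144579)/(61260 + 105828) = (115 + 144579)/(61260 + 105828) = 144694/167088 = 144694*(1/167088) = 72347/83544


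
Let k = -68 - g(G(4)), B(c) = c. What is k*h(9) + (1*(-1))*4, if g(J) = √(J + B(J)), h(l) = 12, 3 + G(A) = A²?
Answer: -820 - 12*√26 ≈ -881.19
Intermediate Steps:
G(A) = -3 + A²
g(J) = √2*√J (g(J) = √(J + J) = √(2*J) = √2*√J)
k = -68 - √26 (k = -68 - √2*√(-3 + 4²) = -68 - √2*√(-3 + 16) = -68 - √2*√13 = -68 - √26 ≈ -73.099)
k*h(9) + (1*(-1))*4 = (-68 - √26)*12 + (1*(-1))*4 = (-816 - 12*√26) - 1*4 = (-816 - 12*√26) - 4 = -820 - 12*√26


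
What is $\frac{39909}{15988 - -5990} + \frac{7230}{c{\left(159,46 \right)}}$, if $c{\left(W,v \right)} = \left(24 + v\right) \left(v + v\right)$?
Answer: $\frac{6931915}{2358972} \approx 2.9385$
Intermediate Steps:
$c{\left(W,v \right)} = 2 v \left(24 + v\right)$ ($c{\left(W,v \right)} = \left(24 + v\right) 2 v = 2 v \left(24 + v\right)$)
$\frac{39909}{15988 - -5990} + \frac{7230}{c{\left(159,46 \right)}} = \frac{39909}{15988 - -5990} + \frac{7230}{2 \cdot 46 \left(24 + 46\right)} = \frac{39909}{15988 + 5990} + \frac{7230}{2 \cdot 46 \cdot 70} = \frac{39909}{21978} + \frac{7230}{6440} = 39909 \cdot \frac{1}{21978} + 7230 \cdot \frac{1}{6440} = \frac{13303}{7326} + \frac{723}{644} = \frac{6931915}{2358972}$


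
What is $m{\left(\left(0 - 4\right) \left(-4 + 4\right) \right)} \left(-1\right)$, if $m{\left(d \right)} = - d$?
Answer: $0$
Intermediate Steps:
$m{\left(\left(0 - 4\right) \left(-4 + 4\right) \right)} \left(-1\right) = - \left(0 - 4\right) \left(-4 + 4\right) \left(-1\right) = - \left(-4\right) 0 \left(-1\right) = \left(-1\right) 0 \left(-1\right) = 0 \left(-1\right) = 0$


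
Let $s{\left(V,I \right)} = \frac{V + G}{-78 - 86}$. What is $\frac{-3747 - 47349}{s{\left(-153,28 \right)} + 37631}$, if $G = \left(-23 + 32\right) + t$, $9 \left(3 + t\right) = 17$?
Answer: $- \frac{37708848}{27772331} \approx -1.3578$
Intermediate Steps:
$t = - \frac{10}{9}$ ($t = -3 + \frac{1}{9} \cdot 17 = -3 + \frac{17}{9} = - \frac{10}{9} \approx -1.1111$)
$G = \frac{71}{9}$ ($G = \left(-23 + 32\right) - \frac{10}{9} = 9 - \frac{10}{9} = \frac{71}{9} \approx 7.8889$)
$s{\left(V,I \right)} = - \frac{71}{1476} - \frac{V}{164}$ ($s{\left(V,I \right)} = \frac{V + \frac{71}{9}}{-78 - 86} = \frac{\frac{71}{9} + V}{-164} = \left(\frac{71}{9} + V\right) \left(- \frac{1}{164}\right) = - \frac{71}{1476} - \frac{V}{164}$)
$\frac{-3747 - 47349}{s{\left(-153,28 \right)} + 37631} = \frac{-3747 - 47349}{\left(- \frac{71}{1476} - - \frac{153}{164}\right) + 37631} = - \frac{51096}{\left(- \frac{71}{1476} + \frac{153}{164}\right) + 37631} = - \frac{51096}{\frac{653}{738} + 37631} = - \frac{51096}{\frac{27772331}{738}} = \left(-51096\right) \frac{738}{27772331} = - \frac{37708848}{27772331}$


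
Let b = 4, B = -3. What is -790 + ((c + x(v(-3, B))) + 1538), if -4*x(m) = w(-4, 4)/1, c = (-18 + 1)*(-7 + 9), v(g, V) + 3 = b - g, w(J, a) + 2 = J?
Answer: 1431/2 ≈ 715.50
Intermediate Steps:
w(J, a) = -2 + J
v(g, V) = 1 - g (v(g, V) = -3 + (4 - g) = 1 - g)
c = -34 (c = -17*2 = -34)
x(m) = 3/2 (x(m) = -(-2 - 4)/(4*1) = -(-3)/2 = -¼*(-6) = 3/2)
-790 + ((c + x(v(-3, B))) + 1538) = -790 + ((-34 + 3/2) + 1538) = -790 + (-65/2 + 1538) = -790 + 3011/2 = 1431/2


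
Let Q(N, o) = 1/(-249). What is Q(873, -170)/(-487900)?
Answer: 1/121487100 ≈ 8.2313e-9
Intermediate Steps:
Q(N, o) = -1/249
Q(873, -170)/(-487900) = -1/249/(-487900) = -1/249*(-1/487900) = 1/121487100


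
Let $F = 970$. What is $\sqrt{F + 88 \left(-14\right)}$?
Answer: $i \sqrt{262} \approx 16.186 i$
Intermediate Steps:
$\sqrt{F + 88 \left(-14\right)} = \sqrt{970 + 88 \left(-14\right)} = \sqrt{970 - 1232} = \sqrt{-262} = i \sqrt{262}$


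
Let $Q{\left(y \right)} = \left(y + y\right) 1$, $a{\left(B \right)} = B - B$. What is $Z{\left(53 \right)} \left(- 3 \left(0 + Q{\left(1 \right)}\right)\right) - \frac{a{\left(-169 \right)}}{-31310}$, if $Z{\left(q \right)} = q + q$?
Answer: $-636$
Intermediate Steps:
$Z{\left(q \right)} = 2 q$
$a{\left(B \right)} = 0$
$Q{\left(y \right)} = 2 y$ ($Q{\left(y \right)} = 2 y 1 = 2 y$)
$Z{\left(53 \right)} \left(- 3 \left(0 + Q{\left(1 \right)}\right)\right) - \frac{a{\left(-169 \right)}}{-31310} = 2 \cdot 53 \left(- 3 \left(0 + 2 \cdot 1\right)\right) - \frac{0}{-31310} = 106 \left(- 3 \left(0 + 2\right)\right) - 0 \left(- \frac{1}{31310}\right) = 106 \left(\left(-3\right) 2\right) - 0 = 106 \left(-6\right) + 0 = -636 + 0 = -636$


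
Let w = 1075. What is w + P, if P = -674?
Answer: 401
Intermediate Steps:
w + P = 1075 - 674 = 401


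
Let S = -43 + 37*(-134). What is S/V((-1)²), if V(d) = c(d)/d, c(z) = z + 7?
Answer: -5001/8 ≈ -625.13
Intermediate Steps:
S = -5001 (S = -43 - 4958 = -5001)
c(z) = 7 + z
V(d) = (7 + d)/d
S/V((-1)²) = -5001/(7 + (-1)²) = -5001/(7 + 1) = -5001/(1*8) = -5001/8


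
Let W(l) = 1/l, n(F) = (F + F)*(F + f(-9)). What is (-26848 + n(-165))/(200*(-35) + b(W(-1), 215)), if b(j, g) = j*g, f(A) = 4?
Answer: -26282/7215 ≈ -3.6427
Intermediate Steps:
n(F) = 2*F*(4 + F) (n(F) = (F + F)*(F + 4) = (2*F)*(4 + F) = 2*F*(4 + F))
b(j, g) = g*j
(-26848 + n(-165))/(200*(-35) + b(W(-1), 215)) = (-26848 + 2*(-165)*(4 - 165))/(200*(-35) + 215/(-1)) = (-26848 + 2*(-165)*(-161))/(-7000 + 215*(-1)) = (-26848 + 53130)/(-7000 - 215) = 26282/(-7215) = 26282*(-1/7215) = -26282/7215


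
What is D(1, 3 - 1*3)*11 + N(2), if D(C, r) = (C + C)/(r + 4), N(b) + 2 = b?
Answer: 11/2 ≈ 5.5000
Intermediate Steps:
N(b) = -2 + b
D(C, r) = 2*C/(4 + r) (D(C, r) = (2*C)/(4 + r) = 2*C/(4 + r))
D(1, 3 - 1*3)*11 + N(2) = (2*1/(4 + (3 - 1*3)))*11 + (-2 + 2) = (2*1/(4 + (3 - 3)))*11 + 0 = (2*1/(4 + 0))*11 + 0 = (2*1/4)*11 + 0 = (2*1*(¼))*11 + 0 = (½)*11 + 0 = 11/2 + 0 = 11/2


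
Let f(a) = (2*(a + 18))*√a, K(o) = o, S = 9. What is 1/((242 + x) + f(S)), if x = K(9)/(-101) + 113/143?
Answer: 14443/5845098 ≈ 0.0024710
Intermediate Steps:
x = 10126/14443 (x = 9/(-101) + 113/143 = 9*(-1/101) + 113*(1/143) = -9/101 + 113/143 = 10126/14443 ≈ 0.70110)
f(a) = √a*(36 + 2*a) (f(a) = (2*(18 + a))*√a = (36 + 2*a)*√a = √a*(36 + 2*a))
1/((242 + x) + f(S)) = 1/((242 + 10126/14443) + 2*√9*(18 + 9)) = 1/(3505332/14443 + 2*3*27) = 1/(3505332/14443 + 162) = 1/(5845098/14443) = 14443/5845098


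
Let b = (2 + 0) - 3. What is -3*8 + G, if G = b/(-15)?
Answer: -359/15 ≈ -23.933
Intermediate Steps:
b = -1 (b = 2 - 3 = -1)
G = 1/15 (G = -1/(-15) = -1*(-1/15) = 1/15 ≈ 0.066667)
-3*8 + G = -3*8 + 1/15 = -24 + 1/15 = -359/15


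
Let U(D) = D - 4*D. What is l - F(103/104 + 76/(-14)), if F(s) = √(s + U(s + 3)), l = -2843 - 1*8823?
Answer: -11666 - 3*I*√455/182 ≈ -11666.0 - 0.35161*I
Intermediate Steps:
l = -11666 (l = -2843 - 8823 = -11666)
U(D) = -3*D
F(s) = √(-9 - 2*s) (F(s) = √(s - 3*(s + 3)) = √(s - 3*(3 + s)) = √(s + (-9 - 3*s)) = √(-9 - 2*s))
l - F(103/104 + 76/(-14)) = -11666 - √(-9 - 2*(103/104 + 76/(-14))) = -11666 - √(-9 - 2*(103*(1/104) + 76*(-1/14))) = -11666 - √(-9 - 2*(103/104 - 38/7)) = -11666 - √(-9 - 2*(-3231/728)) = -11666 - √(-9 + 3231/364) = -11666 - √(-45/364) = -11666 - 3*I*√455/182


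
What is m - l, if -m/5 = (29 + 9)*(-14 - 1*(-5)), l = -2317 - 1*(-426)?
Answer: 3601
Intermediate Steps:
l = -1891 (l = -2317 + 426 = -1891)
m = 1710 (m = -5*(29 + 9)*(-14 - 1*(-5)) = -190*(-14 + 5) = -190*(-9) = -5*(-342) = 1710)
m - l = 1710 - 1*(-1891) = 1710 + 1891 = 3601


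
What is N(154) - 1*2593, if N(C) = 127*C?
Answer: 16965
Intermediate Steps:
N(154) - 1*2593 = 127*154 - 1*2593 = 19558 - 2593 = 16965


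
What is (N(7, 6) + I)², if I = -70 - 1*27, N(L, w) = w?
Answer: 8281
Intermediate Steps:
I = -97 (I = -70 - 27 = -97)
(N(7, 6) + I)² = (6 - 97)² = (-91)² = 8281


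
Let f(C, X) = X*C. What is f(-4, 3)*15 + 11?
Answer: -169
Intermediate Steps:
f(C, X) = C*X
f(-4, 3)*15 + 11 = -4*3*15 + 11 = -12*15 + 11 = -180 + 11 = -169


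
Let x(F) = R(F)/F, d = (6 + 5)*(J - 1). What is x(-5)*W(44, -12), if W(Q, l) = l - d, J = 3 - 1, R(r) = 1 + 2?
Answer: 69/5 ≈ 13.800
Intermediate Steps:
R(r) = 3
J = 2
d = 11 (d = (6 + 5)*(2 - 1) = 11*1 = 11)
W(Q, l) = -11 + l (W(Q, l) = l - 1*11 = l - 11 = -11 + l)
x(F) = 3/F
x(-5)*W(44, -12) = (3/(-5))*(-11 - 12) = (3*(-⅕))*(-23) = -⅗*(-23) = 69/5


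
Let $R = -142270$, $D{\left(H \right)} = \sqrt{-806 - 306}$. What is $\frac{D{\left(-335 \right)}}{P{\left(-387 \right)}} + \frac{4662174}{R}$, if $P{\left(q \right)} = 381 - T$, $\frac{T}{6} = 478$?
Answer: $- \frac{2331087}{71135} - \frac{2 i \sqrt{278}}{2487} \approx -32.77 - 0.013408 i$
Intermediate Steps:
$T = 2868$ ($T = 6 \cdot 478 = 2868$)
$D{\left(H \right)} = 2 i \sqrt{278}$ ($D{\left(H \right)} = \sqrt{-1112} = 2 i \sqrt{278}$)
$P{\left(q \right)} = -2487$ ($P{\left(q \right)} = 381 - 2868 = -2487$)
$\frac{D{\left(-335 \right)}}{P{\left(-387 \right)}} + \frac{4662174}{R} = \frac{2 i \sqrt{278}}{-2487} + \frac{4662174}{-142270} = 2 i \sqrt{278} \left(- \frac{1}{2487}\right) + 4662174 \left(- \frac{1}{142270}\right) = - \frac{2 i \sqrt{278}}{2487} - \frac{2331087}{71135} = - \frac{2331087}{71135} - \frac{2 i \sqrt{278}}{2487}$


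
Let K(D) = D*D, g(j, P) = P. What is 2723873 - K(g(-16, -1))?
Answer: 2723872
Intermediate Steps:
K(D) = D²
2723873 - K(g(-16, -1)) = 2723873 - 1*(-1)² = 2723873 - 1*1 = 2723873 - 1 = 2723872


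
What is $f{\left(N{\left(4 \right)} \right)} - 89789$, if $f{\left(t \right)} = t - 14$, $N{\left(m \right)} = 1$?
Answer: $-89802$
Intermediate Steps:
$f{\left(t \right)} = -14 + t$ ($f{\left(t \right)} = t - 14 = -14 + t$)
$f{\left(N{\left(4 \right)} \right)} - 89789 = \left(-14 + 1\right) - 89789 = -13 - 89789 = -89802$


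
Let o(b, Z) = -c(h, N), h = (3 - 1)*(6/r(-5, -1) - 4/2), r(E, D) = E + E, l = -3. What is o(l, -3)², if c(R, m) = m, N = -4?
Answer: 16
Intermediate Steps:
r(E, D) = 2*E
h = -26/5 (h = (3 - 1)*(6/((2*(-5))) - 4/2) = 2*(6/(-10) - 4*½) = 2*(6*(-⅒) - 2) = 2*(-⅗ - 2) = 2*(-13/5) = -26/5 ≈ -5.2000)
o(b, Z) = 4 (o(b, Z) = -1*(-4) = 4)
o(l, -3)² = 4² = 16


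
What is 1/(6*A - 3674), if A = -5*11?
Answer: -1/4004 ≈ -0.00024975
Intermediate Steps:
A = -55
1/(6*A - 3674) = 1/(6*(-55) - 3674) = 1/(-330 - 3674) = 1/(-4004) = -1/4004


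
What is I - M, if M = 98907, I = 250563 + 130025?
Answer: 281681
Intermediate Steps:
I = 380588
I - M = 380588 - 1*98907 = 380588 - 98907 = 281681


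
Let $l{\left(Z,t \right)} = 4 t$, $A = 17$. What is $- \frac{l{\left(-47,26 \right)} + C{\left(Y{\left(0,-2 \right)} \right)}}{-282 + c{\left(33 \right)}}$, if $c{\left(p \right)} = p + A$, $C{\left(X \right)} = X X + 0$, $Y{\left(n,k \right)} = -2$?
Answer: $\frac{27}{58} \approx 0.46552$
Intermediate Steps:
$C{\left(X \right)} = X^{2}$ ($C{\left(X \right)} = X^{2} + 0 = X^{2}$)
$c{\left(p \right)} = 17 + p$ ($c{\left(p \right)} = p + 17 = 17 + p$)
$- \frac{l{\left(-47,26 \right)} + C{\left(Y{\left(0,-2 \right)} \right)}}{-282 + c{\left(33 \right)}} = - \frac{4 \cdot 26 + \left(-2\right)^{2}}{-282 + \left(17 + 33\right)} = - \frac{104 + 4}{-282 + 50} = - \frac{108}{-232} = - \frac{108 \left(-1\right)}{232} = \left(-1\right) \left(- \frac{27}{58}\right) = \frac{27}{58}$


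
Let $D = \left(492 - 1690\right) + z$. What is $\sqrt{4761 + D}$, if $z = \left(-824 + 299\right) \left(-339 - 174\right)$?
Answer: $2 \sqrt{68222} \approx 522.39$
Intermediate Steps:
$z = 269325$ ($z = \left(-525\right) \left(-513\right) = 269325$)
$D = 268127$ ($D = \left(492 - 1690\right) + 269325 = -1198 + 269325 = 268127$)
$\sqrt{4761 + D} = \sqrt{4761 + 268127} = \sqrt{272888} = 2 \sqrt{68222}$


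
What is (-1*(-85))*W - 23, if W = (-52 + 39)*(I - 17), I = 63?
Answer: -50853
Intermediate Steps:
W = -598 (W = (-52 + 39)*(63 - 17) = -13*46 = -598)
(-1*(-85))*W - 23 = -1*(-85)*(-598) - 23 = 85*(-598) - 23 = -50830 - 23 = -50853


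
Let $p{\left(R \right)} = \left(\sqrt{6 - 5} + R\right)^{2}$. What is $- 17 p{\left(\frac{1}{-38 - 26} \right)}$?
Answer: $- \frac{67473}{4096} \approx -16.473$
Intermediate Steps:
$p{\left(R \right)} = \left(1 + R\right)^{2}$ ($p{\left(R \right)} = \left(\sqrt{1} + R\right)^{2} = \left(1 + R\right)^{2}$)
$- 17 p{\left(\frac{1}{-38 - 26} \right)} = - 17 \left(1 + \frac{1}{-38 - 26}\right)^{2} = - 17 \left(1 + \frac{1}{-64}\right)^{2} = - 17 \left(1 - \frac{1}{64}\right)^{2} = - 17 \left(\frac{63}{64}\right)^{2} = \left(-17\right) \frac{3969}{4096} = - \frac{67473}{4096}$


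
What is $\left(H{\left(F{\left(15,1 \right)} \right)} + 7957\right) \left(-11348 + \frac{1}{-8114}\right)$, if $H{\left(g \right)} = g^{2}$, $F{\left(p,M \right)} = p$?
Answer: $- \frac{376689760243}{4057} \approx -9.2849 \cdot 10^{7}$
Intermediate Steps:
$\left(H{\left(F{\left(15,1 \right)} \right)} + 7957\right) \left(-11348 + \frac{1}{-8114}\right) = \left(15^{2} + 7957\right) \left(-11348 + \frac{1}{-8114}\right) = \left(225 + 7957\right) \left(-11348 - \frac{1}{8114}\right) = 8182 \left(- \frac{92077673}{8114}\right) = - \frac{376689760243}{4057}$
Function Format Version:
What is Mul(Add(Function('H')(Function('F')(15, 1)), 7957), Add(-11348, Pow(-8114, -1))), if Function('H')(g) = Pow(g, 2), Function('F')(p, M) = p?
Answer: Rational(-376689760243, 4057) ≈ -9.2849e+7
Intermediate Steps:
Mul(Add(Function('H')(Function('F')(15, 1)), 7957), Add(-11348, Pow(-8114, -1))) = Mul(Add(Pow(15, 2), 7957), Add(-11348, Pow(-8114, -1))) = Mul(Add(225, 7957), Add(-11348, Rational(-1, 8114))) = Mul(8182, Rational(-92077673, 8114)) = Rational(-376689760243, 4057)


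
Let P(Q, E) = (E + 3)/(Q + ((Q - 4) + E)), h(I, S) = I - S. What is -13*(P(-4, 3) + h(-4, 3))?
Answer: 299/3 ≈ 99.667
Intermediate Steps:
P(Q, E) = (3 + E)/(-4 + E + 2*Q) (P(Q, E) = (3 + E)/(Q + ((-4 + Q) + E)) = (3 + E)/(Q + (-4 + E + Q)) = (3 + E)/(-4 + E + 2*Q))
-13*(P(-4, 3) + h(-4, 3)) = -13*((3 + 3)/(-4 + 3 + 2*(-4)) + (-4 - 1*3)) = -13*(6/(-4 + 3 - 8) + (-4 - 3)) = -13*(6/(-9) - 7) = -13*(-⅑*6 - 7) = -13*(-⅔ - 7) = -13*(-23/3) = 299/3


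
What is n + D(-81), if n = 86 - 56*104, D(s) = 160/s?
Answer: -464938/81 ≈ -5740.0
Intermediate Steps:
n = -5738 (n = 86 - 5824 = -5738)
n + D(-81) = -5738 + 160/(-81) = -5738 + 160*(-1/81) = -5738 - 160/81 = -464938/81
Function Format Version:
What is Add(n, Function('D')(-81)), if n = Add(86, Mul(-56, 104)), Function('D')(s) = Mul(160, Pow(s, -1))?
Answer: Rational(-464938, 81) ≈ -5740.0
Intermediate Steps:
n = -5738 (n = Add(86, -5824) = -5738)
Add(n, Function('D')(-81)) = Add(-5738, Mul(160, Pow(-81, -1))) = Add(-5738, Mul(160, Rational(-1, 81))) = Add(-5738, Rational(-160, 81)) = Rational(-464938, 81)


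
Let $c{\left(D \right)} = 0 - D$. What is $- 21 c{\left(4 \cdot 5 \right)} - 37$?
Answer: $383$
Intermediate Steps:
$c{\left(D \right)} = - D$
$- 21 c{\left(4 \cdot 5 \right)} - 37 = - 21 \left(- 4 \cdot 5\right) - 37 = - 21 \left(\left(-1\right) 20\right) - 37 = \left(-21\right) \left(-20\right) - 37 = 420 - 37 = 383$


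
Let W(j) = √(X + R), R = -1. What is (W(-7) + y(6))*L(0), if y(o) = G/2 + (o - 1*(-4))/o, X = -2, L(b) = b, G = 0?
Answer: 0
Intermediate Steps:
W(j) = I*√3 (W(j) = √(-2 - 1) = √(-3) = I*√3)
y(o) = (4 + o)/o (y(o) = 0/2 + (o - 1*(-4))/o = 0*(½) + (o + 4)/o = 0 + (4 + o)/o = (4 + o)/o)
(W(-7) + y(6))*L(0) = (I*√3 + (4 + 6)/6)*0 = (I*√3 + (⅙)*10)*0 = (I*√3 + 5/3)*0 = (5/3 + I*√3)*0 = 0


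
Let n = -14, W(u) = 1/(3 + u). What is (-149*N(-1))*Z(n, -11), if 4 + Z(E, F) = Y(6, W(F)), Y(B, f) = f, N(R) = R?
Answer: -4917/8 ≈ -614.63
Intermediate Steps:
Z(E, F) = -4 + 1/(3 + F)
(-149*N(-1))*Z(n, -11) = (-149*(-1))*((-11 - 4*(-11))/(3 - 11)) = 149*((-11 + 44)/(-8)) = 149*(-1/8*33) = 149*(-33/8) = -4917/8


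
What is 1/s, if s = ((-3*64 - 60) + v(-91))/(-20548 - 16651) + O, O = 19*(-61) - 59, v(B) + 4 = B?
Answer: -37199/45308035 ≈ -0.00082102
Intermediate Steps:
v(B) = -4 + B
O = -1218 (O = -1159 - 59 = -1218)
s = -45308035/37199 (s = ((-3*64 - 60) + (-4 - 91))/(-20548 - 16651) - 1218 = ((-192 - 60) - 95)/(-37199) - 1218 = (-252 - 95)*(-1/37199) - 1218 = -347*(-1/37199) - 1218 = 347/37199 - 1218 = -45308035/37199 ≈ -1218.0)
1/s = 1/(-45308035/37199) = -37199/45308035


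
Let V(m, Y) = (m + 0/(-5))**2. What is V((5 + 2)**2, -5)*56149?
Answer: 134813749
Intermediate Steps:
V(m, Y) = m**2 (V(m, Y) = (m + 0*(-1/5))**2 = (m + 0)**2 = m**2)
V((5 + 2)**2, -5)*56149 = ((5 + 2)**2)**2*56149 = (7**2)**2*56149 = 49**2*56149 = 2401*56149 = 134813749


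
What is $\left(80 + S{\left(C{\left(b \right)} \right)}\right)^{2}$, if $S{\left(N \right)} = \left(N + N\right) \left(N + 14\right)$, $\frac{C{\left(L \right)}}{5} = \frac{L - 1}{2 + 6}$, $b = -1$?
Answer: $\frac{148225}{64} \approx 2316.0$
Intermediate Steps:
$C{\left(L \right)} = - \frac{5}{8} + \frac{5 L}{8}$ ($C{\left(L \right)} = 5 \frac{L - 1}{2 + 6} = 5 \frac{-1 + L}{8} = 5 \left(-1 + L\right) \frac{1}{8} = 5 \left(- \frac{1}{8} + \frac{L}{8}\right) = - \frac{5}{8} + \frac{5 L}{8}$)
$S{\left(N \right)} = 2 N \left(14 + N\right)$
$\left(80 + S{\left(C{\left(b \right)} \right)}\right)^{2} = \left(80 + 2 \left(- \frac{5}{8} + \frac{5}{8} \left(-1\right)\right) \left(14 + \left(- \frac{5}{8} + \frac{5}{8} \left(-1\right)\right)\right)\right)^{2} = \left(80 + 2 \left(- \frac{5}{8} - \frac{5}{8}\right) \left(14 - \frac{5}{4}\right)\right)^{2} = \left(80 + 2 \left(- \frac{5}{4}\right) \left(14 - \frac{5}{4}\right)\right)^{2} = \left(80 + 2 \left(- \frac{5}{4}\right) \frac{51}{4}\right)^{2} = \left(80 - \frac{255}{8}\right)^{2} = \left(\frac{385}{8}\right)^{2} = \frac{148225}{64}$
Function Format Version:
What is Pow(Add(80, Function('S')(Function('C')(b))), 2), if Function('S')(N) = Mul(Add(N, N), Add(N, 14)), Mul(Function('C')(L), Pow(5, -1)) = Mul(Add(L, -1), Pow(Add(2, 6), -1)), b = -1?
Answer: Rational(148225, 64) ≈ 2316.0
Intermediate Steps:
Function('C')(L) = Add(Rational(-5, 8), Mul(Rational(5, 8), L)) (Function('C')(L) = Mul(5, Mul(Add(L, -1), Pow(Add(2, 6), -1))) = Mul(5, Mul(Add(-1, L), Pow(8, -1))) = Mul(5, Mul(Add(-1, L), Rational(1, 8))) = Mul(5, Add(Rational(-1, 8), Mul(Rational(1, 8), L))) = Add(Rational(-5, 8), Mul(Rational(5, 8), L)))
Function('S')(N) = Mul(2, N, Add(14, N)) (Function('S')(N) = Mul(Mul(2, N), Add(14, N)) = Mul(2, N, Add(14, N)))
Pow(Add(80, Function('S')(Function('C')(b))), 2) = Pow(Add(80, Mul(2, Add(Rational(-5, 8), Mul(Rational(5, 8), -1)), Add(14, Add(Rational(-5, 8), Mul(Rational(5, 8), -1))))), 2) = Pow(Add(80, Mul(2, Add(Rational(-5, 8), Rational(-5, 8)), Add(14, Add(Rational(-5, 8), Rational(-5, 8))))), 2) = Pow(Add(80, Mul(2, Rational(-5, 4), Add(14, Rational(-5, 4)))), 2) = Pow(Add(80, Mul(2, Rational(-5, 4), Rational(51, 4))), 2) = Pow(Add(80, Rational(-255, 8)), 2) = Pow(Rational(385, 8), 2) = Rational(148225, 64)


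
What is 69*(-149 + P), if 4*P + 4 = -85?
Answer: -47265/4 ≈ -11816.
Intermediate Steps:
P = -89/4 (P = -1 + (¼)*(-85) = -1 - 85/4 = -89/4 ≈ -22.250)
69*(-149 + P) = 69*(-149 - 89/4) = 69*(-685/4) = -47265/4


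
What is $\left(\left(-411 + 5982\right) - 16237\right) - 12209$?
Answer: $-22875$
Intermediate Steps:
$\left(\left(-411 + 5982\right) - 16237\right) - 12209 = \left(5571 - 16237\right) - 12209 = -10666 - 12209 = -22875$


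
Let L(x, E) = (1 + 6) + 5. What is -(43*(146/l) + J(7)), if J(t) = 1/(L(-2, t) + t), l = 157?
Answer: -119439/2983 ≈ -40.040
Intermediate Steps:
L(x, E) = 12 (L(x, E) = 7 + 5 = 12)
J(t) = 1/(12 + t)
-(43*(146/l) + J(7)) = -(43*(146/157) + 1/(12 + 7)) = -(43*(146*(1/157)) + 1/19) = -(43*(146/157) + 1/19) = -(6278/157 + 1/19) = -1*119439/2983 = -119439/2983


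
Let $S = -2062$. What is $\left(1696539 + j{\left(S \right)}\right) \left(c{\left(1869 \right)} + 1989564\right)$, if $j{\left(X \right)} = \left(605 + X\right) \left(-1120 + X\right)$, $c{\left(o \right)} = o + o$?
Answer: $12623009488326$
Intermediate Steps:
$c{\left(o \right)} = 2 o$
$j{\left(X \right)} = \left(-1120 + X\right) \left(605 + X\right)$
$\left(1696539 + j{\left(S \right)}\right) \left(c{\left(1869 \right)} + 1989564\right) = \left(1696539 - \left(-384330 - 4251844\right)\right) \left(2 \cdot 1869 + 1989564\right) = \left(1696539 + \left(-677600 + 4251844 + 1061930\right)\right) \left(3738 + 1989564\right) = \left(1696539 + 4636174\right) 1993302 = 6332713 \cdot 1993302 = 12623009488326$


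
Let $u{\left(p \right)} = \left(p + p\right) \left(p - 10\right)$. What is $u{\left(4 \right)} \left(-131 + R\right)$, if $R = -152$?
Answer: $13584$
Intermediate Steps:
$u{\left(p \right)} = 2 p \left(-10 + p\right)$
$u{\left(4 \right)} \left(-131 + R\right) = 2 \cdot 4 \left(-10 + 4\right) \left(-131 - 152\right) = 2 \cdot 4 \left(-6\right) \left(-283\right) = \left(-48\right) \left(-283\right) = 13584$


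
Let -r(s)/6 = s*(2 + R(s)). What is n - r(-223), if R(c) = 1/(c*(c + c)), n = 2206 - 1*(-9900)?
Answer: 2102887/223 ≈ 9430.0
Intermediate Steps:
n = 12106 (n = 2206 + 9900 = 12106)
R(c) = 1/(2*c²) (R(c) = 1/(c*(2*c)) = 1/(2*c²))
r(s) = -6*s*(2 + 1/(2*s²))
n - r(-223) = 12106 - (-12*(-223) - 3/(-223)) = 12106 - (2676 - 3*(-1/223)) = 12106 - (2676 + 3/223) = 12106 - 1*596751/223 = 12106 - 596751/223 = 2102887/223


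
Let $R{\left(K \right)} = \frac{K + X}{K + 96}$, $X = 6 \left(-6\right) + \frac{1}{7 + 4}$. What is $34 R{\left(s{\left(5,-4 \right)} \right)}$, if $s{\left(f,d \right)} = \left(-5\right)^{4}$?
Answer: $\frac{220320}{7931} \approx 27.78$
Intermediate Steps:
$s{\left(f,d \right)} = 625$
$X = - \frac{395}{11}$ ($X = -36 + \frac{1}{11} = - \frac{395}{11} \approx -35.909$)
$R{\left(K \right)} = \frac{- \frac{395}{11} + K}{96 + K}$ ($R{\left(K \right)} = \frac{K - \frac{395}{11}}{K + 96} = \frac{- \frac{395}{11} + K}{96 + K}$)
$34 R{\left(s{\left(5,-4 \right)} \right)} = 34 \frac{- \frac{395}{11} + 625}{96 + 625} = 34 \cdot \frac{1}{721} \cdot \frac{6480}{11} = 34 \cdot \frac{6480}{7931} = \frac{220320}{7931}$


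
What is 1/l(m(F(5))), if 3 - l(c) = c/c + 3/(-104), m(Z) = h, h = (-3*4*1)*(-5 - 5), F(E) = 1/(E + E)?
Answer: 104/211 ≈ 0.49289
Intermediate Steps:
F(E) = 1/(2*E)
h = 120 (h = -12*1*(-10) = -12*(-10) = 120)
m(Z) = 120
l(c) = 211/104 (l(c) = 3 - (c/c + 3/(-104)) = 3 - (1 + 3*(-1/104)) = 3 - (1 - 3/104) = 3 - 1*101/104 = 3 - 101/104 = 211/104)
1/l(m(F(5))) = 1/(211/104) = 104/211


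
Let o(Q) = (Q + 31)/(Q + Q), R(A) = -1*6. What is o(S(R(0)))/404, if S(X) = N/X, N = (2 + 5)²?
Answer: -137/39592 ≈ -0.0034603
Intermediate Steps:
R(A) = -6
N = 49 (N = 7² = 49)
S(X) = 49/X
o(Q) = (31 + Q)/(2*Q) (o(Q) = (31 + Q)/((2*Q)) = (31 + Q)*(1/(2*Q)) = (31 + Q)/(2*Q))
o(S(R(0)))/404 = ((31 + 49/(-6))/(2*((49/(-6)))))/404 = ((31 + 49*(-⅙))/(2*((49*(-⅙)))))*(1/404) = ((31 - 49/6)/(2*(-49/6)))*(1/404) = ((½)*(-6/49)*(137/6))*(1/404) = -137/98*1/404 = -137/39592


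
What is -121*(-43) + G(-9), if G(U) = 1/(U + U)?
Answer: 93653/18 ≈ 5202.9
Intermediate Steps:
G(U) = 1/(2*U)
-121*(-43) + G(-9) = -121*(-43) + (1/2)/(-9) = 5203 + (1/2)*(-1/9) = 5203 - 1/18 = 93653/18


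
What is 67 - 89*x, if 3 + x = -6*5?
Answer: 3004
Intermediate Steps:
x = -33 (x = -3 - 6*5 = -3 - 30 = -33)
67 - 89*x = 67 - 89*(-33) = 67 + 2937 = 3004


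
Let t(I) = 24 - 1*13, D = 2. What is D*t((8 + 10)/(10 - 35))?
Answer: 22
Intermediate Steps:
t(I) = 11 (t(I) = 24 - 13 = 11)
D*t((8 + 10)/(10 - 35)) = 2*11 = 22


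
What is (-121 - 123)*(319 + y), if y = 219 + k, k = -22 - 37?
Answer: -116876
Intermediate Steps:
k = -59
y = 160 (y = 219 - 59 = 160)
(-121 - 123)*(319 + y) = (-121 - 123)*(319 + 160) = -244*479 = -116876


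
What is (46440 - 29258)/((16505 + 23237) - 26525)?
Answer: 17182/13217 ≈ 1.3000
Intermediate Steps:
(46440 - 29258)/((16505 + 23237) - 26525) = 17182/(39742 - 26525) = 17182/13217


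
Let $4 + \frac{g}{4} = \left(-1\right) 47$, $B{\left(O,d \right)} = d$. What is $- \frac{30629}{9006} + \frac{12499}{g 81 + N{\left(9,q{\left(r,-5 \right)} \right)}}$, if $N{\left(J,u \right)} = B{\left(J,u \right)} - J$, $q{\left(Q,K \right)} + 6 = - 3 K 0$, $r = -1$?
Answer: $- \frac{68793225}{16550026} \approx -4.1567$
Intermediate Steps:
$q{\left(Q,K \right)} = -6$ ($q{\left(Q,K \right)} = -6 + - 3 K 0 = -6 + 0 = -6$)
$g = -204$ ($g = -16 + 4 \left(\left(-1\right) 47\right) = -16 + 4 \left(-47\right) = -16 - 188 = -204$)
$N{\left(J,u \right)} = u - J$
$- \frac{30629}{9006} + \frac{12499}{g 81 + N{\left(9,q{\left(r,-5 \right)} \right)}} = - \frac{30629}{9006} + \frac{12499}{\left(-204\right) 81 - 15} = \left(-30629\right) \frac{1}{9006} + \frac{12499}{-16524 - 15} = - \frac{30629}{9006} + \frac{12499}{-16524 - 15} = - \frac{30629}{9006} + \frac{12499}{-16539} = - \frac{30629}{9006} + 12499 \left(- \frac{1}{16539}\right) = - \frac{30629}{9006} - \frac{12499}{16539} = - \frac{68793225}{16550026}$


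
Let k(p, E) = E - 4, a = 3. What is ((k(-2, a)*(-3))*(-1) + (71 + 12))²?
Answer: 6400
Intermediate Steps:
k(p, E) = -4 + E
((k(-2, a)*(-3))*(-1) + (71 + 12))² = (((-4 + 3)*(-3))*(-1) + (71 + 12))² = (-1*(-3)*(-1) + 83)² = (3*(-1) + 83)² = (-3 + 83)² = 80² = 6400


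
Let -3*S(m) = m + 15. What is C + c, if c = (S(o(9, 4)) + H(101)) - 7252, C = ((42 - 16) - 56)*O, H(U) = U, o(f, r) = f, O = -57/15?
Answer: -7045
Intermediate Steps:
O = -19/5 (O = -57*1/15 = -19/5 ≈ -3.8000)
S(m) = -5 - m/3 (S(m) = -(m + 15)/3 = -(15 + m)/3 = -5 - m/3)
C = 114 (C = ((42 - 16) - 56)*(-19/5) = (26 - 56)*(-19/5) = -30*(-19/5) = 114)
c = -7159 (c = ((-5 - 1/3*9) + 101) - 7252 = ((-5 - 3) + 101) - 7252 = (-8 + 101) - 7252 = 93 - 7252 = -7159)
C + c = 114 - 7159 = -7045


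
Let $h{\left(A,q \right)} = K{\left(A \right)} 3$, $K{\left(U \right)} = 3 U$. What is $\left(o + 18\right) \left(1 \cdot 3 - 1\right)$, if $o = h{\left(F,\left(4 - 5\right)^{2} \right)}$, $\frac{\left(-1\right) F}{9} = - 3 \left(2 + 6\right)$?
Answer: $3924$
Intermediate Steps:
$F = 216$ ($F = - 9 \left(- 3 \left(2 + 6\right)\right) = - 9 \left(\left(-3\right) 8\right) = \left(-9\right) \left(-24\right) = 216$)
$h{\left(A,q \right)} = 9 A$ ($h{\left(A,q \right)} = 3 A 3 = 9 A$)
$o = 1944$ ($o = 9 \cdot 216 = 1944$)
$\left(o + 18\right) \left(1 \cdot 3 - 1\right) = \left(1944 + 18\right) \left(1 \cdot 3 - 1\right) = 1962 \left(3 - 1\right) = 1962 \cdot 2 = 3924$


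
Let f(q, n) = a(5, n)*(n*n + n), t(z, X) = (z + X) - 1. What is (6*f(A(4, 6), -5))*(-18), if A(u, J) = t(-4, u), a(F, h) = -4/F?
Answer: 1728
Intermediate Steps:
t(z, X) = -1 + X + z (t(z, X) = (X + z) - 1 = -1 + X + z)
A(u, J) = -5 + u (A(u, J) = -1 + u - 4 = -5 + u)
f(q, n) = -4*n/5 - 4*n²/5 (f(q, n) = (-4/5)*(n*n + n) = (-4*⅕)*(n² + n) = -4*(n + n²)/5 = -4*n/5 - 4*n²/5)
(6*f(A(4, 6), -5))*(-18) = (6*(-⅘*(-5)*(1 - 5)))*(-18) = (6*(-⅘*(-5)*(-4)))*(-18) = (6*(-16))*(-18) = -96*(-18) = 1728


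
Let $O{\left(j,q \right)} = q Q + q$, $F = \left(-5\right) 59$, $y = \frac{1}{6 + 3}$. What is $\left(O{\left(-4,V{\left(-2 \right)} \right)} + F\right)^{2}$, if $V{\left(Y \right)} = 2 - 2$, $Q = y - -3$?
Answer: $87025$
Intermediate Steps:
$y = \frac{1}{9} \approx 0.11111$
$F = -295$
$Q = \frac{28}{9}$ ($Q = \frac{1}{9} - -3 = \frac{1}{9} + 3 = \frac{28}{9} \approx 3.1111$)
$V{\left(Y \right)} = 0$ ($V{\left(Y \right)} = 2 - 2 = 0$)
$O{\left(j,q \right)} = \frac{37 q}{9}$ ($O{\left(j,q \right)} = q \frac{28}{9} + q = \frac{28 q}{9} + q = \frac{37 q}{9}$)
$\left(O{\left(-4,V{\left(-2 \right)} \right)} + F\right)^{2} = \left(\frac{37}{9} \cdot 0 - 295\right)^{2} = \left(0 - 295\right)^{2} = \left(-295\right)^{2} = 87025$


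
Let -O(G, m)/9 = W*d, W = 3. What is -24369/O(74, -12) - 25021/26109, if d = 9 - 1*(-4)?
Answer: 23239550/339417 ≈ 68.469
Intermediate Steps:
d = 13 (d = 9 + 4 = 13)
O(G, m) = -351 (O(G, m) = -27*13 = -9*39 = -351)
-24369/O(74, -12) - 25021/26109 = -24369/(-351) - 25021/26109 = -24369*(-1/351) - 25021*1/26109 = 8123/117 - 25021/26109 = 23239550/339417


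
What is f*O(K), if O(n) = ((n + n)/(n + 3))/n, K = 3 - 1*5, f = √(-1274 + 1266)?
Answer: 4*I*√2 ≈ 5.6569*I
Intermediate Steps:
f = 2*I*√2 (f = √(-8) = 2*I*√2 ≈ 2.8284*I)
K = -2 (K = 3 - 5 = -2)
O(n) = 2/(3 + n) (O(n) = ((2*n)/(3 + n))/n = (2*n/(3 + n))/n = 2/(3 + n))
f*O(K) = (2*I*√2)*(2/(3 - 2)) = (2*I*√2)*(2/1) = (2*I*√2)*(2*1) = (2*I*√2)*2 = 4*I*√2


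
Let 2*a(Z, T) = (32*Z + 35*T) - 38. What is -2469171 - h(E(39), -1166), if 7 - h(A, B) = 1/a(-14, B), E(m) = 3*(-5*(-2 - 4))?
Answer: -50983587345/20648 ≈ -2.4692e+6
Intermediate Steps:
a(Z, T) = -19 + 16*Z + 35*T/2 (a(Z, T) = ((32*Z + 35*T) - 38)/2 = (-38 + 32*Z + 35*T)/2 = -19 + 16*Z + 35*T/2)
E(m) = 90 (E(m) = 3*(-5*(-6)) = 3*30 = 90)
h(A, B) = 7 - 1/(-243 + 35*B/2) (h(A, B) = 7 - 1/(-19 + 16*(-14) + 35*B/2) = 7 - 1/(-19 - 224 + 35*B/2) = 7 - 1/(-243 + 35*B/2))
-2469171 - h(E(39), -1166) = -2469171 - (-3404 + 245*(-1166))/(-486 + 35*(-1166)) = -2469171 - (-3404 - 285670)/(-486 - 40810) = -2469171 - (-289074)/(-41296) = -2469171 - (-1)*(-289074)/41296 = -2469171 - 1*144537/20648 = -2469171 - 144537/20648 = -50983587345/20648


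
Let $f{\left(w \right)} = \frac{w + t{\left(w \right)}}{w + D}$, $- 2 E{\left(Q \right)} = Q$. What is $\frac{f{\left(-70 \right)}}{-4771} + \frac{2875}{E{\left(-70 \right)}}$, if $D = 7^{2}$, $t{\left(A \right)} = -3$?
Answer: $\frac{8229902}{100191} \approx 82.142$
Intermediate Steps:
$D = 49$
$E{\left(Q \right)} = - \frac{Q}{2}$
$f{\left(w \right)} = \frac{-3 + w}{49 + w}$ ($f{\left(w \right)} = \frac{w - 3}{w + 49} = \frac{-3 + w}{49 + w}$)
$\frac{f{\left(-70 \right)}}{-4771} + \frac{2875}{E{\left(-70 \right)}} = \frac{\frac{1}{49 - 70} \left(-3 - 70\right)}{-4771} + \frac{2875}{\left(- \frac{1}{2}\right) \left(-70\right)} = \frac{1}{-21} \left(-73\right) \left(- \frac{1}{4771}\right) + \frac{2875}{35} = \left(- \frac{1}{21}\right) \left(-73\right) \left(- \frac{1}{4771}\right) + 2875 \cdot \frac{1}{35} = \frac{73}{21} \left(- \frac{1}{4771}\right) + \frac{575}{7} = - \frac{73}{100191} + \frac{575}{7} = \frac{8229902}{100191}$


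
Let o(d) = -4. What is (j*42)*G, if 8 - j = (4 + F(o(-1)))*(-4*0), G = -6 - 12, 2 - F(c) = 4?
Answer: -6048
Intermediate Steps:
F(c) = -2 (F(c) = 2 - 1*4 = 2 - 4 = -2)
G = -18
j = 8 (j = 8 - (4 - 2)*(-4*0) = 8 - 2*0 = 8 - 1*0 = 8 + 0 = 8)
(j*42)*G = (8*42)*(-18) = 336*(-18) = -6048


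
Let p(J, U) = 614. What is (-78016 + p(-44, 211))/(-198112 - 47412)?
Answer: 38701/122762 ≈ 0.31525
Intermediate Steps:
(-78016 + p(-44, 211))/(-198112 - 47412) = (-78016 + 614)/(-198112 - 47412) = -77402/(-245524) = -77402*(-1/245524) = 38701/122762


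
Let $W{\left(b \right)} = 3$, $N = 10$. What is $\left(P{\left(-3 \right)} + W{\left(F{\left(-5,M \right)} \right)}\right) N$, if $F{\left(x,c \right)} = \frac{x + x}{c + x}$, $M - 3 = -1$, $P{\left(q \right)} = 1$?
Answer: $40$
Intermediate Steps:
$M = 2$ ($M = 3 - 1 = 2$)
$F{\left(x,c \right)} = \frac{2 x}{c + x}$
$\left(P{\left(-3 \right)} + W{\left(F{\left(-5,M \right)} \right)}\right) N = \left(1 + 3\right) 10 = 4 \cdot 10 = 40$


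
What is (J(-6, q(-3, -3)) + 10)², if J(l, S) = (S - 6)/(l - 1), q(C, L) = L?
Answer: 6241/49 ≈ 127.37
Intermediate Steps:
J(l, S) = (-6 + S)/(-1 + l)
(J(-6, q(-3, -3)) + 10)² = ((-6 - 3)/(-1 - 6) + 10)² = (-9/(-7) + 10)² = (-⅐*(-9) + 10)² = (9/7 + 10)² = (79/7)² = 6241/49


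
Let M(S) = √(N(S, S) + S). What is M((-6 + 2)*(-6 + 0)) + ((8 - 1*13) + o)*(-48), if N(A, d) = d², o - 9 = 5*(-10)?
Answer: 2208 + 10*√6 ≈ 2232.5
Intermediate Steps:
o = -41 (o = 9 + 5*(-10) = 9 - 50 = -41)
M(S) = √(S + S²) (M(S) = √(S² + S) = √(S + S²))
M((-6 + 2)*(-6 + 0)) + ((8 - 1*13) + o)*(-48) = √(((-6 + 2)*(-6 + 0))*(1 + (-6 + 2)*(-6 + 0))) + ((8 - 1*13) - 41)*(-48) = √((-4*(-6))*(1 - 4*(-6))) + ((8 - 13) - 41)*(-48) = √(24*(1 + 24)) + (-5 - 41)*(-48) = √(24*25) - 46*(-48) = √600 + 2208 = 10*√6 + 2208 = 2208 + 10*√6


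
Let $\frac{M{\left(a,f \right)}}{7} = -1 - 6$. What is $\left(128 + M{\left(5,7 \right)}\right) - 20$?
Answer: $59$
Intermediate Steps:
$M{\left(a,f \right)} = -49$ ($M{\left(a,f \right)} = 7 \left(-1 - 6\right) = 7 \left(-7\right) = -49$)
$\left(128 + M{\left(5,7 \right)}\right) - 20 = \left(128 - 49\right) - 20 = 79 - 20 = 59$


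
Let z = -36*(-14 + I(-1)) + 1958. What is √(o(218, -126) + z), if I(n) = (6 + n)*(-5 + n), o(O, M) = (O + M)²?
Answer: 3*√1334 ≈ 109.57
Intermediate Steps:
o(O, M) = (M + O)²
I(n) = (-5 + n)*(6 + n)
z = 3542 (z = -36*(-14 + (-30 - 1 + (-1)²)) + 1958 = -36*(-14 + (-30 - 1 + 1)) + 1958 = -36*(-14 - 30) + 1958 = -36*(-44) + 1958 = 1584 + 1958 = 3542)
√(o(218, -126) + z) = √((-126 + 218)² + 3542) = √(92² + 3542) = √(8464 + 3542) = √12006 = 3*√1334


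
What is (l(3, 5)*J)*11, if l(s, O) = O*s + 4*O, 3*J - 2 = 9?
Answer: 4235/3 ≈ 1411.7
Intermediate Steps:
J = 11/3 (J = ⅔ + (⅓)*9 = ⅔ + 3 = 11/3 ≈ 3.6667)
l(s, O) = 4*O + O*s
(l(3, 5)*J)*11 = ((5*(4 + 3))*(11/3))*11 = ((5*7)*(11/3))*11 = (35*(11/3))*11 = (385/3)*11 = 4235/3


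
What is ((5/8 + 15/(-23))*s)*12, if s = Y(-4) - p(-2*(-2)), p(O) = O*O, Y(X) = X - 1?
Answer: 315/46 ≈ 6.8478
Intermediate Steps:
Y(X) = -1 + X
p(O) = O²
s = -21 (s = (-1 - 4) - (-2*(-2))² = -5 - 1*4² = -5 - 1*16 = -5 - 16 = -21)
((5/8 + 15/(-23))*s)*12 = ((5/8 + 15/(-23))*(-21))*12 = ((5*(⅛) + 15*(-1/23))*(-21))*12 = ((5/8 - 15/23)*(-21))*12 = -5/184*(-21)*12 = (105/184)*12 = 315/46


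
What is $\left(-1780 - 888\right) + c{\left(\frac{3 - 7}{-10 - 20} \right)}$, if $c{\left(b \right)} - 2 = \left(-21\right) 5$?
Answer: $-2771$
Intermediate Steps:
$c{\left(b \right)} = -103$ ($c{\left(b \right)} = 2 - 105 = -103$)
$\left(-1780 - 888\right) + c{\left(\frac{3 - 7}{-10 - 20} \right)} = \left(-1780 - 888\right) - 103 = -2668 - 103 = -2771$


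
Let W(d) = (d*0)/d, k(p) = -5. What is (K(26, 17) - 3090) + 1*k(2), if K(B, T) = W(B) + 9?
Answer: -3086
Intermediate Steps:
W(d) = 0 (W(d) = 0/d = 0)
K(B, T) = 9 (K(B, T) = 0 + 9 = 9)
(K(26, 17) - 3090) + 1*k(2) = (9 - 3090) + 1*(-5) = -3081 - 5 = -3086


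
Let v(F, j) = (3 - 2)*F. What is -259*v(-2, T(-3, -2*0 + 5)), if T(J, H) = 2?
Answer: 518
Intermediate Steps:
v(F, j) = F (v(F, j) = 1*F = F)
-259*v(-2, T(-3, -2*0 + 5)) = -259*(-2) = 518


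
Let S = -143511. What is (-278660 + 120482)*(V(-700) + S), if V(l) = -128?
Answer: 22720529742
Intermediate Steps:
(-278660 + 120482)*(V(-700) + S) = (-278660 + 120482)*(-128 - 143511) = -158178*(-143639) = 22720529742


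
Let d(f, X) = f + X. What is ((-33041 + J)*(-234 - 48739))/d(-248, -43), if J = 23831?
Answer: -150347110/97 ≈ -1.5500e+6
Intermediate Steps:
d(f, X) = X + f
((-33041 + J)*(-234 - 48739))/d(-248, -43) = ((-33041 + 23831)*(-234 - 48739))/(-43 - 248) = -9210*(-48973)/(-291) = 451041330*(-1/291) = -150347110/97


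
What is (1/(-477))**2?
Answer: 1/227529 ≈ 4.3950e-6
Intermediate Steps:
(1/(-477))**2 = (-1/477)**2 = 1/227529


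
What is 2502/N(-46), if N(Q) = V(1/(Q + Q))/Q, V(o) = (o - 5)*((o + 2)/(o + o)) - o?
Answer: -21176928/84365 ≈ -251.02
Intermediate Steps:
V(o) = -o + (-5 + o)*(2 + o)/(2*o) (V(o) = (-5 + o)*((2 + o)/((2*o))) - o = (-5 + o)*((2 + o)*(1/(2*o))) - o = (-5 + o)*((2 + o)/(2*o)) - o = (-5 + o)*(2 + o)/(2*o) - o = -o + (-5 + o)*(2 + o)/(2*o))
N(Q) = -10 - (3 + 1/(2*Q))/(2*Q) (N(Q) = ((-10 - (3 + 1/(Q + Q))/(Q + Q))/(2*(1/(Q + Q))))/Q = ((-10 - (3 + 1/(2*Q))/(2*Q))/(2*(1/(2*Q))))/Q = ((-10 - 1/(2*Q)*(3 + 1/(2*Q)))/(2*((1/(2*Q)))))/Q = ((2*Q)*(-10 - (3 + 1/(2*Q))/(2*Q))/2)/Q = (Q*(-10 - (3 + 1/(2*Q))/(2*Q)))/Q = -10 - (3 + 1/(2*Q))/(2*Q))
2502/N(-46) = 2502/(-10 - 3/2/(-46) - ¼/(-46)²) = 2502/(-10 - 3/2*(-1/46) - ¼*1/2116) = 2502/(-10 + 3/92 - 1/8464) = 2502/(-84365/8464) = 2502*(-8464/84365) = -21176928/84365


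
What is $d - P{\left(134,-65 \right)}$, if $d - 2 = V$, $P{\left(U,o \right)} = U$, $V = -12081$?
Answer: $-12213$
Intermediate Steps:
$d = -12079$ ($d = 2 - 12081 = -12079$)
$d - P{\left(134,-65 \right)} = -12079 - 134 = -12213$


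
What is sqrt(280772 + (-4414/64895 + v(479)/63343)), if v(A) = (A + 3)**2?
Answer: sqrt(4744375925629304829916030)/4110643985 ≈ 529.88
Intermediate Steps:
v(A) = (3 + A)**2
sqrt(280772 + (-4414/64895 + v(479)/63343)) = sqrt(280772 + (-4414/64895 + (3 + 479)**2/63343)) = sqrt(280772 + (-4414*1/64895 + 482**2*(1/63343))) = sqrt(280772 + (-4414/64895 + 232324*(1/63343))) = sqrt(280772 + (-4414/64895 + 232324/63343)) = sqrt(280772 + 14797069978/4110643985) = sqrt(1154168530026398/4110643985) = sqrt(4744375925629304829916030)/4110643985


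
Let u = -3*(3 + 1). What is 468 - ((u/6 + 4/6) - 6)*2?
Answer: 1448/3 ≈ 482.67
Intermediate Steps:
u = -12 (u = -3*4 = -12)
468 - ((u/6 + 4/6) - 6)*2 = 468 - ((-12/6 + 4/6) - 6)*2 = 468 - ((-12*⅙ + 4*(⅙)) - 6)*2 = 468 - ((-2 + ⅔) - 6)*2 = 468 - (-4/3 - 6)*2 = 468 - (-22)*2/3 = 468 - 1*(-44/3) = 468 + 44/3 = 1448/3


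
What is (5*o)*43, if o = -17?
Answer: -3655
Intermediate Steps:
(5*o)*43 = (5*(-17))*43 = -85*43 = -3655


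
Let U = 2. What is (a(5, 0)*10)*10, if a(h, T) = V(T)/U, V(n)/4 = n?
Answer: 0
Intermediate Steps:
V(n) = 4*n
a(h, T) = 2*T (a(h, T) = (4*T)/2 = (4*T)*(1/2) = 2*T)
(a(5, 0)*10)*10 = ((2*0)*10)*10 = (0*10)*10 = 0*10 = 0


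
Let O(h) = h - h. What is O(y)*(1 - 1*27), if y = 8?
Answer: 0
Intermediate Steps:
O(h) = 0
O(y)*(1 - 1*27) = 0*(1 - 1*27) = 0*(1 - 27) = 0*(-26) = 0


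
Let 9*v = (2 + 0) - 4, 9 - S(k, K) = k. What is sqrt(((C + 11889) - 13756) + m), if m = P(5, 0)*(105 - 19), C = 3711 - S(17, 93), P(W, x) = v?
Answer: 4*sqrt(1031)/3 ≈ 42.812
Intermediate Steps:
S(k, K) = 9 - k
v = -2/9 (v = ((2 + 0) - 4)/9 = (2 - 4)/9 = (1/9)*(-2) = -2/9 ≈ -0.22222)
P(W, x) = -2/9
C = 3719 (C = 3711 - (9 - 1*17) = 3711 - (9 - 17) = 3711 - 1*(-8) = 3711 + 8 = 3719)
m = -172/9 (m = -2*(105 - 19)/9 = -2/9*86 = -172/9 ≈ -19.111)
sqrt(((C + 11889) - 13756) + m) = sqrt(((3719 + 11889) - 13756) - 172/9) = sqrt((15608 - 13756) - 172/9) = sqrt(1852 - 172/9) = sqrt(16496/9) = 4*sqrt(1031)/3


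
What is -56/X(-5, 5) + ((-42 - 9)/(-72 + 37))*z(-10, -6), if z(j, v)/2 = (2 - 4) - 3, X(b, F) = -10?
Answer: -314/35 ≈ -8.9714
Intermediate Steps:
z(j, v) = -10 (z(j, v) = 2*((2 - 4) - 3) = 2*(-2 - 3) = 2*(-5) = -10)
-56/X(-5, 5) + ((-42 - 9)/(-72 + 37))*z(-10, -6) = -56/(-10) + ((-42 - 9)/(-72 + 37))*(-10) = -56*(-⅒) - 51/(-35)*(-10) = 28/5 - 51*(-1/35)*(-10) = 28/5 + (51/35)*(-10) = 28/5 - 102/7 = -314/35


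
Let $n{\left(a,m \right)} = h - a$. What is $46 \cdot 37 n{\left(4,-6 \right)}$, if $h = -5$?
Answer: $-15318$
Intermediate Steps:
$n{\left(a,m \right)} = -5 - a$
$46 \cdot 37 n{\left(4,-6 \right)} = 46 \cdot 37 \left(-5 - 4\right) = 1702 \left(-5 - 4\right) = 1702 \left(-9\right) = -15318$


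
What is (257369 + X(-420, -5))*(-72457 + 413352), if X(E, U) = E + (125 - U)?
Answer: 87636945705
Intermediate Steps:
X(E, U) = 125 + E - U
(257369 + X(-420, -5))*(-72457 + 413352) = (257369 + (125 - 420 - 1*(-5)))*(-72457 + 413352) = (257369 + (125 - 420 + 5))*340895 = (257369 - 290)*340895 = 257079*340895 = 87636945705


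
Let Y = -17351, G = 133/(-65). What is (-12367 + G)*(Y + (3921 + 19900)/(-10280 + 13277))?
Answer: 4643220619832/21645 ≈ 2.1452e+8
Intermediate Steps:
G = -133/65 (G = -1/65*133 = -133/65 ≈ -2.0462)
(-12367 + G)*(Y + (3921 + 19900)/(-10280 + 13277)) = (-12367 - 133/65)*(-17351 + (3921 + 19900)/(-10280 + 13277)) = -803988*(-17351 + 23821/2997)/65 = -803988/65*(-51977126/2997) = 4643220619832/21645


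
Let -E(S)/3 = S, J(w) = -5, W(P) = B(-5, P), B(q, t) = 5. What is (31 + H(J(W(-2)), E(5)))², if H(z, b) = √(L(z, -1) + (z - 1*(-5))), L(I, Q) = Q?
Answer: (31 + I)² ≈ 960.0 + 62.0*I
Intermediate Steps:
W(P) = 5
E(S) = -3*S
H(z, b) = √(4 + z) (H(z, b) = √(-1 + (z - 1*(-5))) = √(-1 + (z + 5)) = √(-1 + (5 + z)) = √(4 + z))
(31 + H(J(W(-2)), E(5)))² = (31 + √(4 - 5))² = (31 + √(-1))² = (31 + I)²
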